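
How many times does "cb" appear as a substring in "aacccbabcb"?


Searching for "cb" in "aacccbabcb"
Scanning each position:
  Position 0: "aa" => no
  Position 1: "ac" => no
  Position 2: "cc" => no
  Position 3: "cc" => no
  Position 4: "cb" => MATCH
  Position 5: "ba" => no
  Position 6: "ab" => no
  Position 7: "bc" => no
  Position 8: "cb" => MATCH
Total occurrences: 2

2


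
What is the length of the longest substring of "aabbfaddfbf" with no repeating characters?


Input: "aabbfaddfbf"
Sliding window (track last position of each char):
  Position 0 ('a'): window [0,0] length 1 -- new best
  Position 1 ('a'): repeat (last at 0), move window start to 1
  Position 1 ('a'): window [1,1] length 1
  Position 2 ('b'): window [1,2] length 2 -- new best
  Position 3 ('b'): repeat (last at 2), move window start to 3
  Position 3 ('b'): window [3,3] length 1
  Position 4 ('f'): window [3,4] length 2
  Position 5 ('a'): window [3,5] length 3 -- new best
  Position 6 ('d'): window [3,6] length 4 -- new best
  Position 7 ('d'): repeat (last at 6), move window start to 7
  Position 7 ('d'): window [7,7] length 1
  Position 8 ('f'): window [7,8] length 2
  Position 9 ('b'): window [7,9] length 3
  Position 10 ('f'): repeat (last at 8), move window start to 9
  Position 10 ('f'): window [9,10] length 2
Longest substring with no repeats: "bfad" with length 4

4


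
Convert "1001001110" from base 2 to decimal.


Input: "1001001110" in base 2
Positional expansion:
  Digit '1' (value 1) x 2^9 = 512
  Digit '0' (value 0) x 2^8 = 0
  Digit '0' (value 0) x 2^7 = 0
  Digit '1' (value 1) x 2^6 = 64
  Digit '0' (value 0) x 2^5 = 0
  Digit '0' (value 0) x 2^4 = 0
  Digit '1' (value 1) x 2^3 = 8
  Digit '1' (value 1) x 2^2 = 4
  Digit '1' (value 1) x 2^1 = 2
  Digit '0' (value 0) x 2^0 = 0
Sum = 590

590


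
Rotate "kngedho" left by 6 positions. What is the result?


Input: "kngedho", rotate left by 6
First 6 characters: "kngedh"
Remaining characters: "o"
Concatenate remaining + first: "o" + "kngedh" = "okngedh"

okngedh


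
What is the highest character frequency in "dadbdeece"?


Input: dadbdeece
Character counts:
  'a': 1
  'b': 1
  'c': 1
  'd': 3
  'e': 3
Maximum frequency: 3

3


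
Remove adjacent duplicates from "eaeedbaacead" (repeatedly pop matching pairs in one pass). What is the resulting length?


Input: eaeedbaacead
Stack-based adjacent duplicate removal:
  Read 'e': push. Stack: e
  Read 'a': push. Stack: ea
  Read 'e': push. Stack: eae
  Read 'e': matches stack top 'e' => pop. Stack: ea
  Read 'd': push. Stack: ead
  Read 'b': push. Stack: eadb
  Read 'a': push. Stack: eadba
  Read 'a': matches stack top 'a' => pop. Stack: eadb
  Read 'c': push. Stack: eadbc
  Read 'e': push. Stack: eadbce
  Read 'a': push. Stack: eadbcea
  Read 'd': push. Stack: eadbcead
Final stack: "eadbcead" (length 8)

8


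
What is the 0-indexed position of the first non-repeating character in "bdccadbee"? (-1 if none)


Input: bdccadbee
Character frequencies:
  'a': 1
  'b': 2
  'c': 2
  'd': 2
  'e': 2
Scanning left to right for freq == 1:
  Position 0 ('b'): freq=2, skip
  Position 1 ('d'): freq=2, skip
  Position 2 ('c'): freq=2, skip
  Position 3 ('c'): freq=2, skip
  Position 4 ('a'): unique! => answer = 4

4


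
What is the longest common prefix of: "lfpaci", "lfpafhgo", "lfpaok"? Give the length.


Words: lfpaci, lfpafhgo, lfpaok
  Position 0: all 'l' => match
  Position 1: all 'f' => match
  Position 2: all 'p' => match
  Position 3: all 'a' => match
  Position 4: ('c', 'f', 'o') => mismatch, stop
LCP = "lfpa" (length 4)

4


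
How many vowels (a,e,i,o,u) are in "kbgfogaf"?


Input: kbgfogaf
Checking each character:
  'k' at position 0: consonant
  'b' at position 1: consonant
  'g' at position 2: consonant
  'f' at position 3: consonant
  'o' at position 4: vowel (running total: 1)
  'g' at position 5: consonant
  'a' at position 6: vowel (running total: 2)
  'f' at position 7: consonant
Total vowels: 2

2


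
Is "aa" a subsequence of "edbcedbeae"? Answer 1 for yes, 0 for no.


Check if "aa" is a subsequence of "edbcedbeae"
Greedy scan:
  Position 0 ('e'): no match needed
  Position 1 ('d'): no match needed
  Position 2 ('b'): no match needed
  Position 3 ('c'): no match needed
  Position 4 ('e'): no match needed
  Position 5 ('d'): no match needed
  Position 6 ('b'): no match needed
  Position 7 ('e'): no match needed
  Position 8 ('a'): matches sub[0] = 'a'
  Position 9 ('e'): no match needed
Only matched 1/2 characters => not a subsequence

0


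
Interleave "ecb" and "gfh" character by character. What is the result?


Interleaving "ecb" and "gfh":
  Position 0: 'e' from first, 'g' from second => "eg"
  Position 1: 'c' from first, 'f' from second => "cf"
  Position 2: 'b' from first, 'h' from second => "bh"
Result: egcfbh

egcfbh


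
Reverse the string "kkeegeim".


Input: kkeegeim
Reading characters right to left:
  Position 7: 'm'
  Position 6: 'i'
  Position 5: 'e'
  Position 4: 'g'
  Position 3: 'e'
  Position 2: 'e'
  Position 1: 'k'
  Position 0: 'k'
Reversed: miegeekk

miegeekk


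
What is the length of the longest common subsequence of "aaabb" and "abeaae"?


LCS of "aaabb" and "abeaae"
DP table:
           a    b    e    a    a    e
      0    0    0    0    0    0    0
  a   0    1    1    1    1    1    1
  a   0    1    1    1    2    2    2
  a   0    1    1    1    2    3    3
  b   0    1    2    2    2    3    3
  b   0    1    2    2    2    3    3
LCS length = dp[5][6] = 3

3


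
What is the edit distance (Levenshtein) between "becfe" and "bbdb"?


Computing edit distance: "becfe" -> "bbdb"
DP table:
           b    b    d    b
      0    1    2    3    4
  b   1    0    1    2    3
  e   2    1    1    2    3
  c   3    2    2    2    3
  f   4    3    3    3    3
  e   5    4    4    4    4
Edit distance = dp[5][4] = 4

4


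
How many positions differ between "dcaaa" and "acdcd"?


Comparing "dcaaa" and "acdcd" position by position:
  Position 0: 'd' vs 'a' => DIFFER
  Position 1: 'c' vs 'c' => same
  Position 2: 'a' vs 'd' => DIFFER
  Position 3: 'a' vs 'c' => DIFFER
  Position 4: 'a' vs 'd' => DIFFER
Positions that differ: 4

4


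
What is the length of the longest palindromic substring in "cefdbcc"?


Input: "cefdbcc"
Checking substrings for palindromes:
  [5:7] "cc" (len 2) => palindrome
Longest palindromic substring: "cc" with length 2

2


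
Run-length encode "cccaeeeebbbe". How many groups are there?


Input: cccaeeeebbbe
Scanning for consecutive runs:
  Group 1: 'c' x 3 (positions 0-2)
  Group 2: 'a' x 1 (positions 3-3)
  Group 3: 'e' x 4 (positions 4-7)
  Group 4: 'b' x 3 (positions 8-10)
  Group 5: 'e' x 1 (positions 11-11)
Total groups: 5

5


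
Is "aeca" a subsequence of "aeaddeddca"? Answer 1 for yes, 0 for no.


Check if "aeca" is a subsequence of "aeaddeddca"
Greedy scan:
  Position 0 ('a'): matches sub[0] = 'a'
  Position 1 ('e'): matches sub[1] = 'e'
  Position 2 ('a'): no match needed
  Position 3 ('d'): no match needed
  Position 4 ('d'): no match needed
  Position 5 ('e'): no match needed
  Position 6 ('d'): no match needed
  Position 7 ('d'): no match needed
  Position 8 ('c'): matches sub[2] = 'c'
  Position 9 ('a'): matches sub[3] = 'a'
All 4 characters matched => is a subsequence

1


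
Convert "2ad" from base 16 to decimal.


Input: "2ad" in base 16
Positional expansion:
  Digit '2' (value 2) x 16^2 = 512
  Digit 'a' (value 10) x 16^1 = 160
  Digit 'd' (value 13) x 16^0 = 13
Sum = 685

685


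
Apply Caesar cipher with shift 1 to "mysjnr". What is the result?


Caesar cipher: shift "mysjnr" by 1
  'm' (pos 12) + 1 = pos 13 = 'n'
  'y' (pos 24) + 1 = pos 25 = 'z'
  's' (pos 18) + 1 = pos 19 = 't'
  'j' (pos 9) + 1 = pos 10 = 'k'
  'n' (pos 13) + 1 = pos 14 = 'o'
  'r' (pos 17) + 1 = pos 18 = 's'
Result: nztkos

nztkos


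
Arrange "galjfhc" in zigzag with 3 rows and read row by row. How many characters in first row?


Zigzag "galjfhc" into 3 rows:
Placing characters:
  'g' => row 0
  'a' => row 1
  'l' => row 2
  'j' => row 1
  'f' => row 0
  'h' => row 1
  'c' => row 2
Rows:
  Row 0: "gf"
  Row 1: "ajh"
  Row 2: "lc"
First row length: 2

2


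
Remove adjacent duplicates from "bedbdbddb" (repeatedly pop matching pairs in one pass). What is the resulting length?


Input: bedbdbddb
Stack-based adjacent duplicate removal:
  Read 'b': push. Stack: b
  Read 'e': push. Stack: be
  Read 'd': push. Stack: bed
  Read 'b': push. Stack: bedb
  Read 'd': push. Stack: bedbd
  Read 'b': push. Stack: bedbdb
  Read 'd': push. Stack: bedbdbd
  Read 'd': matches stack top 'd' => pop. Stack: bedbdb
  Read 'b': matches stack top 'b' => pop. Stack: bedbd
Final stack: "bedbd" (length 5)

5


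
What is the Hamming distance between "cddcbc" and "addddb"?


Comparing "cddcbc" and "addddb" position by position:
  Position 0: 'c' vs 'a' => differ
  Position 1: 'd' vs 'd' => same
  Position 2: 'd' vs 'd' => same
  Position 3: 'c' vs 'd' => differ
  Position 4: 'b' vs 'd' => differ
  Position 5: 'c' vs 'b' => differ
Total differences (Hamming distance): 4

4


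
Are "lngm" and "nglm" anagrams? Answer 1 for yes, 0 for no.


Strings: "lngm", "nglm"
Sorted first:  glmn
Sorted second: glmn
Sorted forms match => anagrams

1


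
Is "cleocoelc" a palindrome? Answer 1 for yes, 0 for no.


Input: cleocoelc
Reversed: cleocoelc
  Compare pos 0 ('c') with pos 8 ('c'): match
  Compare pos 1 ('l') with pos 7 ('l'): match
  Compare pos 2 ('e') with pos 6 ('e'): match
  Compare pos 3 ('o') with pos 5 ('o'): match
Result: palindrome

1


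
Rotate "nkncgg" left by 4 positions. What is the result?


Input: "nkncgg", rotate left by 4
First 4 characters: "nknc"
Remaining characters: "gg"
Concatenate remaining + first: "gg" + "nknc" = "ggnknc"

ggnknc


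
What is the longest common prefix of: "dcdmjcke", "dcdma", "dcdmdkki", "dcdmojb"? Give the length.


Words: dcdmjcke, dcdma, dcdmdkki, dcdmojb
  Position 0: all 'd' => match
  Position 1: all 'c' => match
  Position 2: all 'd' => match
  Position 3: all 'm' => match
  Position 4: ('j', 'a', 'd', 'o') => mismatch, stop
LCP = "dcdm" (length 4)

4


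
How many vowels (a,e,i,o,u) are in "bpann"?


Input: bpann
Checking each character:
  'b' at position 0: consonant
  'p' at position 1: consonant
  'a' at position 2: vowel (running total: 1)
  'n' at position 3: consonant
  'n' at position 4: consonant
Total vowels: 1

1


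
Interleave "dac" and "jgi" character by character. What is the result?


Interleaving "dac" and "jgi":
  Position 0: 'd' from first, 'j' from second => "dj"
  Position 1: 'a' from first, 'g' from second => "ag"
  Position 2: 'c' from first, 'i' from second => "ci"
Result: djagci

djagci


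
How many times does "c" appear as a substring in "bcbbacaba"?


Searching for "c" in "bcbbacaba"
Scanning each position:
  Position 0: "b" => no
  Position 1: "c" => MATCH
  Position 2: "b" => no
  Position 3: "b" => no
  Position 4: "a" => no
  Position 5: "c" => MATCH
  Position 6: "a" => no
  Position 7: "b" => no
  Position 8: "a" => no
Total occurrences: 2

2


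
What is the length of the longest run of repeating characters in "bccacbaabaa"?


Input: "bccacbaabaa"
Scanning for longest run:
  Position 1 ('c'): new char, reset run to 1
  Position 2 ('c'): continues run of 'c', length=2
  Position 3 ('a'): new char, reset run to 1
  Position 4 ('c'): new char, reset run to 1
  Position 5 ('b'): new char, reset run to 1
  Position 6 ('a'): new char, reset run to 1
  Position 7 ('a'): continues run of 'a', length=2
  Position 8 ('b'): new char, reset run to 1
  Position 9 ('a'): new char, reset run to 1
  Position 10 ('a'): continues run of 'a', length=2
Longest run: 'c' with length 2

2


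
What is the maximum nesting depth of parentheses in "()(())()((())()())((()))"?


Input: "()(())()((())()())((()))"
Tracking depth:
  Position 0 '(': depth becomes 1
  Position 1 ')': depth becomes 0
  Position 2 '(': depth becomes 1
  Position 3 '(': depth becomes 2
  Position 4 ')': depth becomes 1
  Position 5 ')': depth becomes 0
  Position 6 '(': depth becomes 1
  Position 7 ')': depth becomes 0
  Position 8 '(': depth becomes 1
  Position 9 '(': depth becomes 2
  Position 10 '(': depth becomes 3
  Position 11 ')': depth becomes 2
  Position 12 ')': depth becomes 1
  Position 13 '(': depth becomes 2
  Position 14 ')': depth becomes 1
  Position 15 '(': depth becomes 2
  Position 16 ')': depth becomes 1
  Position 17 ')': depth becomes 0
  Position 18 '(': depth becomes 1
  Position 19 '(': depth becomes 2
  Position 20 '(': depth becomes 3
  Position 21 ')': depth becomes 2
  Position 22 ')': depth becomes 1
  Position 23 ')': depth becomes 0
Maximum depth reached: 3

3


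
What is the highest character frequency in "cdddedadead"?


Input: cdddedadead
Character counts:
  'a': 2
  'c': 1
  'd': 6
  'e': 2
Maximum frequency: 6

6


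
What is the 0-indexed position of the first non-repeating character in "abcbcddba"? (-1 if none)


Input: abcbcddba
Character frequencies:
  'a': 2
  'b': 3
  'c': 2
  'd': 2
Scanning left to right for freq == 1:
  Position 0 ('a'): freq=2, skip
  Position 1 ('b'): freq=3, skip
  Position 2 ('c'): freq=2, skip
  Position 3 ('b'): freq=3, skip
  Position 4 ('c'): freq=2, skip
  Position 5 ('d'): freq=2, skip
  Position 6 ('d'): freq=2, skip
  Position 7 ('b'): freq=3, skip
  Position 8 ('a'): freq=2, skip
  No unique character found => answer = -1

-1


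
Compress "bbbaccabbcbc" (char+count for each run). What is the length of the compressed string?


Input: bbbaccabbcbc
Runs:
  'b' x 3 => "b3"
  'a' x 1 => "a1"
  'c' x 2 => "c2"
  'a' x 1 => "a1"
  'b' x 2 => "b2"
  'c' x 1 => "c1"
  'b' x 1 => "b1"
  'c' x 1 => "c1"
Compressed: "b3a1c2a1b2c1b1c1"
Compressed length: 16

16


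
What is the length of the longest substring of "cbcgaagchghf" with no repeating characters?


Input: "cbcgaagchghf"
Sliding window (track last position of each char):
  Position 0 ('c'): window [0,0] length 1 -- new best
  Position 1 ('b'): window [0,1] length 2 -- new best
  Position 2 ('c'): repeat (last at 0), move window start to 1
  Position 2 ('c'): window [1,2] length 2
  Position 3 ('g'): window [1,3] length 3 -- new best
  Position 4 ('a'): window [1,4] length 4 -- new best
  Position 5 ('a'): repeat (last at 4), move window start to 5
  Position 5 ('a'): window [5,5] length 1
  Position 6 ('g'): window [5,6] length 2
  Position 7 ('c'): window [5,7] length 3
  Position 8 ('h'): window [5,8] length 4
  Position 9 ('g'): repeat (last at 6), move window start to 7
  Position 9 ('g'): window [7,9] length 3
  Position 10 ('h'): repeat (last at 8), move window start to 9
  Position 10 ('h'): window [9,10] length 2
  Position 11 ('f'): window [9,11] length 3
Longest substring with no repeats: "bcga" with length 4

4


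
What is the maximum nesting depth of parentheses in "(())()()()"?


Input: "(())()()()"
Tracking depth:
  Position 0 '(': depth becomes 1
  Position 1 '(': depth becomes 2
  Position 2 ')': depth becomes 1
  Position 3 ')': depth becomes 0
  Position 4 '(': depth becomes 1
  Position 5 ')': depth becomes 0
  Position 6 '(': depth becomes 1
  Position 7 ')': depth becomes 0
  Position 8 '(': depth becomes 1
  Position 9 ')': depth becomes 0
Maximum depth reached: 2

2


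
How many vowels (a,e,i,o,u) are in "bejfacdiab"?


Input: bejfacdiab
Checking each character:
  'b' at position 0: consonant
  'e' at position 1: vowel (running total: 1)
  'j' at position 2: consonant
  'f' at position 3: consonant
  'a' at position 4: vowel (running total: 2)
  'c' at position 5: consonant
  'd' at position 6: consonant
  'i' at position 7: vowel (running total: 3)
  'a' at position 8: vowel (running total: 4)
  'b' at position 9: consonant
Total vowels: 4

4


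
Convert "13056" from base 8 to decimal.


Input: "13056" in base 8
Positional expansion:
  Digit '1' (value 1) x 8^4 = 4096
  Digit '3' (value 3) x 8^3 = 1536
  Digit '0' (value 0) x 8^2 = 0
  Digit '5' (value 5) x 8^1 = 40
  Digit '6' (value 6) x 8^0 = 6
Sum = 5678

5678


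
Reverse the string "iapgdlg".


Input: iapgdlg
Reading characters right to left:
  Position 6: 'g'
  Position 5: 'l'
  Position 4: 'd'
  Position 3: 'g'
  Position 2: 'p'
  Position 1: 'a'
  Position 0: 'i'
Reversed: gldgpai

gldgpai


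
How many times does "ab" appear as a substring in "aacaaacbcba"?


Searching for "ab" in "aacaaacbcba"
Scanning each position:
  Position 0: "aa" => no
  Position 1: "ac" => no
  Position 2: "ca" => no
  Position 3: "aa" => no
  Position 4: "aa" => no
  Position 5: "ac" => no
  Position 6: "cb" => no
  Position 7: "bc" => no
  Position 8: "cb" => no
  Position 9: "ba" => no
Total occurrences: 0

0


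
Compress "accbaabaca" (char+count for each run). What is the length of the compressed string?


Input: accbaabaca
Runs:
  'a' x 1 => "a1"
  'c' x 2 => "c2"
  'b' x 1 => "b1"
  'a' x 2 => "a2"
  'b' x 1 => "b1"
  'a' x 1 => "a1"
  'c' x 1 => "c1"
  'a' x 1 => "a1"
Compressed: "a1c2b1a2b1a1c1a1"
Compressed length: 16

16


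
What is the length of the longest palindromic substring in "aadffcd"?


Input: "aadffcd"
Checking substrings for palindromes:
  [0:2] "aa" (len 2) => palindrome
  [3:5] "ff" (len 2) => palindrome
Longest palindromic substring: "aa" with length 2

2


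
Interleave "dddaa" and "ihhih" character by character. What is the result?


Interleaving "dddaa" and "ihhih":
  Position 0: 'd' from first, 'i' from second => "di"
  Position 1: 'd' from first, 'h' from second => "dh"
  Position 2: 'd' from first, 'h' from second => "dh"
  Position 3: 'a' from first, 'i' from second => "ai"
  Position 4: 'a' from first, 'h' from second => "ah"
Result: didhdhaiah

didhdhaiah


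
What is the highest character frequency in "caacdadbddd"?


Input: caacdadbddd
Character counts:
  'a': 3
  'b': 1
  'c': 2
  'd': 5
Maximum frequency: 5

5


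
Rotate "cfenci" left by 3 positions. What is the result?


Input: "cfenci", rotate left by 3
First 3 characters: "cfe"
Remaining characters: "nci"
Concatenate remaining + first: "nci" + "cfe" = "ncicfe"

ncicfe


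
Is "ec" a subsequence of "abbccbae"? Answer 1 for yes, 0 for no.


Check if "ec" is a subsequence of "abbccbae"
Greedy scan:
  Position 0 ('a'): no match needed
  Position 1 ('b'): no match needed
  Position 2 ('b'): no match needed
  Position 3 ('c'): no match needed
  Position 4 ('c'): no match needed
  Position 5 ('b'): no match needed
  Position 6 ('a'): no match needed
  Position 7 ('e'): matches sub[0] = 'e'
Only matched 1/2 characters => not a subsequence

0


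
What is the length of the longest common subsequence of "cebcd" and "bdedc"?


LCS of "cebcd" and "bdedc"
DP table:
           b    d    e    d    c
      0    0    0    0    0    0
  c   0    0    0    0    0    1
  e   0    0    0    1    1    1
  b   0    1    1    1    1    1
  c   0    1    1    1    1    2
  d   0    1    2    2    2    2
LCS length = dp[5][5] = 2

2


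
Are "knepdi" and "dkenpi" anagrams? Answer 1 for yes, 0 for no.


Strings: "knepdi", "dkenpi"
Sorted first:  deiknp
Sorted second: deiknp
Sorted forms match => anagrams

1


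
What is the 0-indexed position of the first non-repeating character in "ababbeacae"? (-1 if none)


Input: ababbeacae
Character frequencies:
  'a': 4
  'b': 3
  'c': 1
  'e': 2
Scanning left to right for freq == 1:
  Position 0 ('a'): freq=4, skip
  Position 1 ('b'): freq=3, skip
  Position 2 ('a'): freq=4, skip
  Position 3 ('b'): freq=3, skip
  Position 4 ('b'): freq=3, skip
  Position 5 ('e'): freq=2, skip
  Position 6 ('a'): freq=4, skip
  Position 7 ('c'): unique! => answer = 7

7


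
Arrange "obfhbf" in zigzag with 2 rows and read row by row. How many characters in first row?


Zigzag "obfhbf" into 2 rows:
Placing characters:
  'o' => row 0
  'b' => row 1
  'f' => row 0
  'h' => row 1
  'b' => row 0
  'f' => row 1
Rows:
  Row 0: "ofb"
  Row 1: "bhf"
First row length: 3

3


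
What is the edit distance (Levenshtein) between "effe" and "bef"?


Computing edit distance: "effe" -> "bef"
DP table:
           b    e    f
      0    1    2    3
  e   1    1    1    2
  f   2    2    2    1
  f   3    3    3    2
  e   4    4    3    3
Edit distance = dp[4][3] = 3

3


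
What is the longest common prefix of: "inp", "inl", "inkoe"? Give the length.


Words: inp, inl, inkoe
  Position 0: all 'i' => match
  Position 1: all 'n' => match
  Position 2: ('p', 'l', 'k') => mismatch, stop
LCP = "in" (length 2)

2


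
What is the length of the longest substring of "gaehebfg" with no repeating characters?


Input: "gaehebfg"
Sliding window (track last position of each char):
  Position 0 ('g'): window [0,0] length 1 -- new best
  Position 1 ('a'): window [0,1] length 2 -- new best
  Position 2 ('e'): window [0,2] length 3 -- new best
  Position 3 ('h'): window [0,3] length 4 -- new best
  Position 4 ('e'): repeat (last at 2), move window start to 3
  Position 4 ('e'): window [3,4] length 2
  Position 5 ('b'): window [3,5] length 3
  Position 6 ('f'): window [3,6] length 4
  Position 7 ('g'): window [3,7] length 5 -- new best
Longest substring with no repeats: "hebfg" with length 5

5


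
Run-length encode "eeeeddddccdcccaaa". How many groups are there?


Input: eeeeddddccdcccaaa
Scanning for consecutive runs:
  Group 1: 'e' x 4 (positions 0-3)
  Group 2: 'd' x 4 (positions 4-7)
  Group 3: 'c' x 2 (positions 8-9)
  Group 4: 'd' x 1 (positions 10-10)
  Group 5: 'c' x 3 (positions 11-13)
  Group 6: 'a' x 3 (positions 14-16)
Total groups: 6

6


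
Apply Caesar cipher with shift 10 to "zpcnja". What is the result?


Caesar cipher: shift "zpcnja" by 10
  'z' (pos 25) + 10 = pos 9 = 'j'
  'p' (pos 15) + 10 = pos 25 = 'z'
  'c' (pos 2) + 10 = pos 12 = 'm'
  'n' (pos 13) + 10 = pos 23 = 'x'
  'j' (pos 9) + 10 = pos 19 = 't'
  'a' (pos 0) + 10 = pos 10 = 'k'
Result: jzmxtk

jzmxtk


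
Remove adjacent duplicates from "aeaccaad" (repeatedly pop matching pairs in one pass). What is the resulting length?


Input: aeaccaad
Stack-based adjacent duplicate removal:
  Read 'a': push. Stack: a
  Read 'e': push. Stack: ae
  Read 'a': push. Stack: aea
  Read 'c': push. Stack: aeac
  Read 'c': matches stack top 'c' => pop. Stack: aea
  Read 'a': matches stack top 'a' => pop. Stack: ae
  Read 'a': push. Stack: aea
  Read 'd': push. Stack: aead
Final stack: "aead" (length 4)

4


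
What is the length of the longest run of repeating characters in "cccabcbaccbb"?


Input: "cccabcbaccbb"
Scanning for longest run:
  Position 1 ('c'): continues run of 'c', length=2
  Position 2 ('c'): continues run of 'c', length=3
  Position 3 ('a'): new char, reset run to 1
  Position 4 ('b'): new char, reset run to 1
  Position 5 ('c'): new char, reset run to 1
  Position 6 ('b'): new char, reset run to 1
  Position 7 ('a'): new char, reset run to 1
  Position 8 ('c'): new char, reset run to 1
  Position 9 ('c'): continues run of 'c', length=2
  Position 10 ('b'): new char, reset run to 1
  Position 11 ('b'): continues run of 'b', length=2
Longest run: 'c' with length 3

3


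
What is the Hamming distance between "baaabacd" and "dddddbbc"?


Comparing "baaabacd" and "dddddbbc" position by position:
  Position 0: 'b' vs 'd' => differ
  Position 1: 'a' vs 'd' => differ
  Position 2: 'a' vs 'd' => differ
  Position 3: 'a' vs 'd' => differ
  Position 4: 'b' vs 'd' => differ
  Position 5: 'a' vs 'b' => differ
  Position 6: 'c' vs 'b' => differ
  Position 7: 'd' vs 'c' => differ
Total differences (Hamming distance): 8

8


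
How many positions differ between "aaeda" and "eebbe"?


Comparing "aaeda" and "eebbe" position by position:
  Position 0: 'a' vs 'e' => DIFFER
  Position 1: 'a' vs 'e' => DIFFER
  Position 2: 'e' vs 'b' => DIFFER
  Position 3: 'd' vs 'b' => DIFFER
  Position 4: 'a' vs 'e' => DIFFER
Positions that differ: 5

5


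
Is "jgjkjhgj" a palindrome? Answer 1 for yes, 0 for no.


Input: jgjkjhgj
Reversed: jghjkjgj
  Compare pos 0 ('j') with pos 7 ('j'): match
  Compare pos 1 ('g') with pos 6 ('g'): match
  Compare pos 2 ('j') with pos 5 ('h'): MISMATCH
  Compare pos 3 ('k') with pos 4 ('j'): MISMATCH
Result: not a palindrome

0


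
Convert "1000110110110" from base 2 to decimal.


Input: "1000110110110" in base 2
Positional expansion:
  Digit '1' (value 1) x 2^12 = 4096
  Digit '0' (value 0) x 2^11 = 0
  Digit '0' (value 0) x 2^10 = 0
  Digit '0' (value 0) x 2^9 = 0
  Digit '1' (value 1) x 2^8 = 256
  Digit '1' (value 1) x 2^7 = 128
  Digit '0' (value 0) x 2^6 = 0
  Digit '1' (value 1) x 2^5 = 32
  Digit '1' (value 1) x 2^4 = 16
  Digit '0' (value 0) x 2^3 = 0
  Digit '1' (value 1) x 2^2 = 4
  Digit '1' (value 1) x 2^1 = 2
  Digit '0' (value 0) x 2^0 = 0
Sum = 4534

4534


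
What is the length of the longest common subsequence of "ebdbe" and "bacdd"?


LCS of "ebdbe" and "bacdd"
DP table:
           b    a    c    d    d
      0    0    0    0    0    0
  e   0    0    0    0    0    0
  b   0    1    1    1    1    1
  d   0    1    1    1    2    2
  b   0    1    1    1    2    2
  e   0    1    1    1    2    2
LCS length = dp[5][5] = 2

2


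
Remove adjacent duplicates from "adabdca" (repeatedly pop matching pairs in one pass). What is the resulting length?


Input: adabdca
Stack-based adjacent duplicate removal:
  Read 'a': push. Stack: a
  Read 'd': push. Stack: ad
  Read 'a': push. Stack: ada
  Read 'b': push. Stack: adab
  Read 'd': push. Stack: adabd
  Read 'c': push. Stack: adabdc
  Read 'a': push. Stack: adabdca
Final stack: "adabdca" (length 7)

7


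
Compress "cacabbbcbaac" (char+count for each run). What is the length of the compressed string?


Input: cacabbbcbaac
Runs:
  'c' x 1 => "c1"
  'a' x 1 => "a1"
  'c' x 1 => "c1"
  'a' x 1 => "a1"
  'b' x 3 => "b3"
  'c' x 1 => "c1"
  'b' x 1 => "b1"
  'a' x 2 => "a2"
  'c' x 1 => "c1"
Compressed: "c1a1c1a1b3c1b1a2c1"
Compressed length: 18

18


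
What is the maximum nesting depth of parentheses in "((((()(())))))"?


Input: "((((()(())))))"
Tracking depth:
  Position 0 '(': depth becomes 1
  Position 1 '(': depth becomes 2
  Position 2 '(': depth becomes 3
  Position 3 '(': depth becomes 4
  Position 4 '(': depth becomes 5
  Position 5 ')': depth becomes 4
  Position 6 '(': depth becomes 5
  Position 7 '(': depth becomes 6
  Position 8 ')': depth becomes 5
  Position 9 ')': depth becomes 4
  Position 10 ')': depth becomes 3
  Position 11 ')': depth becomes 2
  Position 12 ')': depth becomes 1
  Position 13 ')': depth becomes 0
Maximum depth reached: 6

6


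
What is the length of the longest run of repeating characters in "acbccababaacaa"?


Input: "acbccababaacaa"
Scanning for longest run:
  Position 1 ('c'): new char, reset run to 1
  Position 2 ('b'): new char, reset run to 1
  Position 3 ('c'): new char, reset run to 1
  Position 4 ('c'): continues run of 'c', length=2
  Position 5 ('a'): new char, reset run to 1
  Position 6 ('b'): new char, reset run to 1
  Position 7 ('a'): new char, reset run to 1
  Position 8 ('b'): new char, reset run to 1
  Position 9 ('a'): new char, reset run to 1
  Position 10 ('a'): continues run of 'a', length=2
  Position 11 ('c'): new char, reset run to 1
  Position 12 ('a'): new char, reset run to 1
  Position 13 ('a'): continues run of 'a', length=2
Longest run: 'c' with length 2

2


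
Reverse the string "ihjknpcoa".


Input: ihjknpcoa
Reading characters right to left:
  Position 8: 'a'
  Position 7: 'o'
  Position 6: 'c'
  Position 5: 'p'
  Position 4: 'n'
  Position 3: 'k'
  Position 2: 'j'
  Position 1: 'h'
  Position 0: 'i'
Reversed: aocpnkjhi

aocpnkjhi


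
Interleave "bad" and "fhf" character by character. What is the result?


Interleaving "bad" and "fhf":
  Position 0: 'b' from first, 'f' from second => "bf"
  Position 1: 'a' from first, 'h' from second => "ah"
  Position 2: 'd' from first, 'f' from second => "df"
Result: bfahdf

bfahdf


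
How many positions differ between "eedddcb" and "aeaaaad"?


Comparing "eedddcb" and "aeaaaad" position by position:
  Position 0: 'e' vs 'a' => DIFFER
  Position 1: 'e' vs 'e' => same
  Position 2: 'd' vs 'a' => DIFFER
  Position 3: 'd' vs 'a' => DIFFER
  Position 4: 'd' vs 'a' => DIFFER
  Position 5: 'c' vs 'a' => DIFFER
  Position 6: 'b' vs 'd' => DIFFER
Positions that differ: 6

6


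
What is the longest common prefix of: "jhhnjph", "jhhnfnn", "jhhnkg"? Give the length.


Words: jhhnjph, jhhnfnn, jhhnkg
  Position 0: all 'j' => match
  Position 1: all 'h' => match
  Position 2: all 'h' => match
  Position 3: all 'n' => match
  Position 4: ('j', 'f', 'k') => mismatch, stop
LCP = "jhhn" (length 4)

4


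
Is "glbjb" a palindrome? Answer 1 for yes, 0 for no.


Input: glbjb
Reversed: bjblg
  Compare pos 0 ('g') with pos 4 ('b'): MISMATCH
  Compare pos 1 ('l') with pos 3 ('j'): MISMATCH
Result: not a palindrome

0


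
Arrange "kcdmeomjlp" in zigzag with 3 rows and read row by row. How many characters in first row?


Zigzag "kcdmeomjlp" into 3 rows:
Placing characters:
  'k' => row 0
  'c' => row 1
  'd' => row 2
  'm' => row 1
  'e' => row 0
  'o' => row 1
  'm' => row 2
  'j' => row 1
  'l' => row 0
  'p' => row 1
Rows:
  Row 0: "kel"
  Row 1: "cmojp"
  Row 2: "dm"
First row length: 3

3


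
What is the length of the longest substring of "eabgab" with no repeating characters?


Input: "eabgab"
Sliding window (track last position of each char):
  Position 0 ('e'): window [0,0] length 1 -- new best
  Position 1 ('a'): window [0,1] length 2 -- new best
  Position 2 ('b'): window [0,2] length 3 -- new best
  Position 3 ('g'): window [0,3] length 4 -- new best
  Position 4 ('a'): repeat (last at 1), move window start to 2
  Position 4 ('a'): window [2,4] length 3
  Position 5 ('b'): repeat (last at 2), move window start to 3
  Position 5 ('b'): window [3,5] length 3
Longest substring with no repeats: "eabg" with length 4

4


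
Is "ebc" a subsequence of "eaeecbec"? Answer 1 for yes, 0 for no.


Check if "ebc" is a subsequence of "eaeecbec"
Greedy scan:
  Position 0 ('e'): matches sub[0] = 'e'
  Position 1 ('a'): no match needed
  Position 2 ('e'): no match needed
  Position 3 ('e'): no match needed
  Position 4 ('c'): no match needed
  Position 5 ('b'): matches sub[1] = 'b'
  Position 6 ('e'): no match needed
  Position 7 ('c'): matches sub[2] = 'c'
All 3 characters matched => is a subsequence

1


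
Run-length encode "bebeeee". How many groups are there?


Input: bebeeee
Scanning for consecutive runs:
  Group 1: 'b' x 1 (positions 0-0)
  Group 2: 'e' x 1 (positions 1-1)
  Group 3: 'b' x 1 (positions 2-2)
  Group 4: 'e' x 4 (positions 3-6)
Total groups: 4

4


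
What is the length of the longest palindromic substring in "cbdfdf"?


Input: "cbdfdf"
Checking substrings for palindromes:
  [2:5] "dfd" (len 3) => palindrome
  [3:6] "fdf" (len 3) => palindrome
Longest palindromic substring: "dfd" with length 3

3


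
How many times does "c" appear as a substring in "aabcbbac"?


Searching for "c" in "aabcbbac"
Scanning each position:
  Position 0: "a" => no
  Position 1: "a" => no
  Position 2: "b" => no
  Position 3: "c" => MATCH
  Position 4: "b" => no
  Position 5: "b" => no
  Position 6: "a" => no
  Position 7: "c" => MATCH
Total occurrences: 2

2


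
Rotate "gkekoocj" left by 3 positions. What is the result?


Input: "gkekoocj", rotate left by 3
First 3 characters: "gke"
Remaining characters: "koocj"
Concatenate remaining + first: "koocj" + "gke" = "koocjgke"

koocjgke


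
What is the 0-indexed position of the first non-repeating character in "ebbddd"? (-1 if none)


Input: ebbddd
Character frequencies:
  'b': 2
  'd': 3
  'e': 1
Scanning left to right for freq == 1:
  Position 0 ('e'): unique! => answer = 0

0


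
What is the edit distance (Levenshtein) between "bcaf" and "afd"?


Computing edit distance: "bcaf" -> "afd"
DP table:
           a    f    d
      0    1    2    3
  b   1    1    2    3
  c   2    2    2    3
  a   3    2    3    3
  f   4    3    2    3
Edit distance = dp[4][3] = 3

3


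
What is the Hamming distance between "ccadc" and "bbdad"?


Comparing "ccadc" and "bbdad" position by position:
  Position 0: 'c' vs 'b' => differ
  Position 1: 'c' vs 'b' => differ
  Position 2: 'a' vs 'd' => differ
  Position 3: 'd' vs 'a' => differ
  Position 4: 'c' vs 'd' => differ
Total differences (Hamming distance): 5

5


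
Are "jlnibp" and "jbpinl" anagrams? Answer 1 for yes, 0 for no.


Strings: "jlnibp", "jbpinl"
Sorted first:  bijlnp
Sorted second: bijlnp
Sorted forms match => anagrams

1


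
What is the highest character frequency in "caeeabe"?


Input: caeeabe
Character counts:
  'a': 2
  'b': 1
  'c': 1
  'e': 3
Maximum frequency: 3

3


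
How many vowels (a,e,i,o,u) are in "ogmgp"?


Input: ogmgp
Checking each character:
  'o' at position 0: vowel (running total: 1)
  'g' at position 1: consonant
  'm' at position 2: consonant
  'g' at position 3: consonant
  'p' at position 4: consonant
Total vowels: 1

1


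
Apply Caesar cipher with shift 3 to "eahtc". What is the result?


Caesar cipher: shift "eahtc" by 3
  'e' (pos 4) + 3 = pos 7 = 'h'
  'a' (pos 0) + 3 = pos 3 = 'd'
  'h' (pos 7) + 3 = pos 10 = 'k'
  't' (pos 19) + 3 = pos 22 = 'w'
  'c' (pos 2) + 3 = pos 5 = 'f'
Result: hdkwf

hdkwf


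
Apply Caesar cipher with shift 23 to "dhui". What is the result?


Caesar cipher: shift "dhui" by 23
  'd' (pos 3) + 23 = pos 0 = 'a'
  'h' (pos 7) + 23 = pos 4 = 'e'
  'u' (pos 20) + 23 = pos 17 = 'r'
  'i' (pos 8) + 23 = pos 5 = 'f'
Result: aerf

aerf


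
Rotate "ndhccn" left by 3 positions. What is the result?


Input: "ndhccn", rotate left by 3
First 3 characters: "ndh"
Remaining characters: "ccn"
Concatenate remaining + first: "ccn" + "ndh" = "ccnndh"

ccnndh


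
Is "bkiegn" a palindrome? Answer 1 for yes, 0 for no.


Input: bkiegn
Reversed: ngeikb
  Compare pos 0 ('b') with pos 5 ('n'): MISMATCH
  Compare pos 1 ('k') with pos 4 ('g'): MISMATCH
  Compare pos 2 ('i') with pos 3 ('e'): MISMATCH
Result: not a palindrome

0


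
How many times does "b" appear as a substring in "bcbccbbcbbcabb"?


Searching for "b" in "bcbccbbcbbcabb"
Scanning each position:
  Position 0: "b" => MATCH
  Position 1: "c" => no
  Position 2: "b" => MATCH
  Position 3: "c" => no
  Position 4: "c" => no
  Position 5: "b" => MATCH
  Position 6: "b" => MATCH
  Position 7: "c" => no
  Position 8: "b" => MATCH
  Position 9: "b" => MATCH
  Position 10: "c" => no
  Position 11: "a" => no
  Position 12: "b" => MATCH
  Position 13: "b" => MATCH
Total occurrences: 8

8


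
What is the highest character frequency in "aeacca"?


Input: aeacca
Character counts:
  'a': 3
  'c': 2
  'e': 1
Maximum frequency: 3

3


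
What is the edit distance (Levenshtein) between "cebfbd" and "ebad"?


Computing edit distance: "cebfbd" -> "ebad"
DP table:
           e    b    a    d
      0    1    2    3    4
  c   1    1    2    3    4
  e   2    1    2    3    4
  b   3    2    1    2    3
  f   4    3    2    2    3
  b   5    4    3    3    3
  d   6    5    4    4    3
Edit distance = dp[6][4] = 3

3


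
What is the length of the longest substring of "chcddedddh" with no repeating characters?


Input: "chcddedddh"
Sliding window (track last position of each char):
  Position 0 ('c'): window [0,0] length 1 -- new best
  Position 1 ('h'): window [0,1] length 2 -- new best
  Position 2 ('c'): repeat (last at 0), move window start to 1
  Position 2 ('c'): window [1,2] length 2
  Position 3 ('d'): window [1,3] length 3 -- new best
  Position 4 ('d'): repeat (last at 3), move window start to 4
  Position 4 ('d'): window [4,4] length 1
  Position 5 ('e'): window [4,5] length 2
  Position 6 ('d'): repeat (last at 4), move window start to 5
  Position 6 ('d'): window [5,6] length 2
  Position 7 ('d'): repeat (last at 6), move window start to 7
  Position 7 ('d'): window [7,7] length 1
  Position 8 ('d'): repeat (last at 7), move window start to 8
  Position 8 ('d'): window [8,8] length 1
  Position 9 ('h'): window [8,9] length 2
Longest substring with no repeats: "hcd" with length 3

3


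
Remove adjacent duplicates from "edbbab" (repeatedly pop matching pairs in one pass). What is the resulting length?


Input: edbbab
Stack-based adjacent duplicate removal:
  Read 'e': push. Stack: e
  Read 'd': push. Stack: ed
  Read 'b': push. Stack: edb
  Read 'b': matches stack top 'b' => pop. Stack: ed
  Read 'a': push. Stack: eda
  Read 'b': push. Stack: edab
Final stack: "edab" (length 4)

4


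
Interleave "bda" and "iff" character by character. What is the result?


Interleaving "bda" and "iff":
  Position 0: 'b' from first, 'i' from second => "bi"
  Position 1: 'd' from first, 'f' from second => "df"
  Position 2: 'a' from first, 'f' from second => "af"
Result: bidfaf

bidfaf


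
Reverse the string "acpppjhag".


Input: acpppjhag
Reading characters right to left:
  Position 8: 'g'
  Position 7: 'a'
  Position 6: 'h'
  Position 5: 'j'
  Position 4: 'p'
  Position 3: 'p'
  Position 2: 'p'
  Position 1: 'c'
  Position 0: 'a'
Reversed: gahjpppca

gahjpppca


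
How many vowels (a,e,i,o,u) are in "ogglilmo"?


Input: ogglilmo
Checking each character:
  'o' at position 0: vowel (running total: 1)
  'g' at position 1: consonant
  'g' at position 2: consonant
  'l' at position 3: consonant
  'i' at position 4: vowel (running total: 2)
  'l' at position 5: consonant
  'm' at position 6: consonant
  'o' at position 7: vowel (running total: 3)
Total vowels: 3

3


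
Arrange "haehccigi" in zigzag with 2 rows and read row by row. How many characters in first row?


Zigzag "haehccigi" into 2 rows:
Placing characters:
  'h' => row 0
  'a' => row 1
  'e' => row 0
  'h' => row 1
  'c' => row 0
  'c' => row 1
  'i' => row 0
  'g' => row 1
  'i' => row 0
Rows:
  Row 0: "hecii"
  Row 1: "ahcg"
First row length: 5

5


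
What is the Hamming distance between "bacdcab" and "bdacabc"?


Comparing "bacdcab" and "bdacabc" position by position:
  Position 0: 'b' vs 'b' => same
  Position 1: 'a' vs 'd' => differ
  Position 2: 'c' vs 'a' => differ
  Position 3: 'd' vs 'c' => differ
  Position 4: 'c' vs 'a' => differ
  Position 5: 'a' vs 'b' => differ
  Position 6: 'b' vs 'c' => differ
Total differences (Hamming distance): 6

6


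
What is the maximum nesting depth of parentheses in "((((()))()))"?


Input: "((((()))()))"
Tracking depth:
  Position 0 '(': depth becomes 1
  Position 1 '(': depth becomes 2
  Position 2 '(': depth becomes 3
  Position 3 '(': depth becomes 4
  Position 4 '(': depth becomes 5
  Position 5 ')': depth becomes 4
  Position 6 ')': depth becomes 3
  Position 7 ')': depth becomes 2
  Position 8 '(': depth becomes 3
  Position 9 ')': depth becomes 2
  Position 10 ')': depth becomes 1
  Position 11 ')': depth becomes 0
Maximum depth reached: 5

5


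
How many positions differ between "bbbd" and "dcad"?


Comparing "bbbd" and "dcad" position by position:
  Position 0: 'b' vs 'd' => DIFFER
  Position 1: 'b' vs 'c' => DIFFER
  Position 2: 'b' vs 'a' => DIFFER
  Position 3: 'd' vs 'd' => same
Positions that differ: 3

3


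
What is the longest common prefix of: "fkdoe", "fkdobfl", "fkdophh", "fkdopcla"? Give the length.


Words: fkdoe, fkdobfl, fkdophh, fkdopcla
  Position 0: all 'f' => match
  Position 1: all 'k' => match
  Position 2: all 'd' => match
  Position 3: all 'o' => match
  Position 4: ('e', 'b', 'p', 'p') => mismatch, stop
LCP = "fkdo" (length 4)

4


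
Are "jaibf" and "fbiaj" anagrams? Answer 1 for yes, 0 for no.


Strings: "jaibf", "fbiaj"
Sorted first:  abfij
Sorted second: abfij
Sorted forms match => anagrams

1


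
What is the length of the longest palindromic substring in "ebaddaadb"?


Input: "ebaddaadb"
Checking substrings for palindromes:
  [2:6] "adda" (len 4) => palindrome
  [4:8] "daad" (len 4) => palindrome
  [3:5] "dd" (len 2) => palindrome
  [5:7] "aa" (len 2) => palindrome
Longest palindromic substring: "adda" with length 4

4
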